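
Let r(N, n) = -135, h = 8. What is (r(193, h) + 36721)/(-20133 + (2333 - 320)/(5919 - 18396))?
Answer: -76080587/41866909 ≈ -1.8172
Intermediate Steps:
(r(193, h) + 36721)/(-20133 + (2333 - 320)/(5919 - 18396)) = (-135 + 36721)/(-20133 + (2333 - 320)/(5919 - 18396)) = 36586/(-20133 + 2013/(-12477)) = 36586/(-20133 + 2013*(-1/12477)) = 36586/(-20133 - 671/4159) = 36586/(-83733818/4159) = 36586*(-4159/83733818) = -76080587/41866909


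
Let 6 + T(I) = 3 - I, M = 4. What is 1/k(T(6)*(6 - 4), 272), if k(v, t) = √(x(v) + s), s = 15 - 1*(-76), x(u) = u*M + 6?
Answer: ⅕ ≈ 0.20000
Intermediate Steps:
T(I) = -3 - I (T(I) = -6 + (3 - I) = -3 - I)
x(u) = 6 + 4*u (x(u) = u*4 + 6 = 4*u + 6 = 6 + 4*u)
s = 91 (s = 15 + 76 = 91)
k(v, t) = √(97 + 4*v) (k(v, t) = √((6 + 4*v) + 91) = √(97 + 4*v))
1/k(T(6)*(6 - 4), 272) = 1/(√(97 + 4*((-3 - 1*6)*(6 - 4)))) = 1/(√(97 + 4*((-3 - 6)*2))) = 1/(√(97 + 4*(-9*2))) = 1/(√(97 + 4*(-18))) = 1/(√(97 - 72)) = 1/(√25) = 1/5 = ⅕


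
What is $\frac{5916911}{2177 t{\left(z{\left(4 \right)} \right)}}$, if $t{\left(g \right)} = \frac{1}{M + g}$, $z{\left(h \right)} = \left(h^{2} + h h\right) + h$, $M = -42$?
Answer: $- \frac{5071638}{311} \approx -16308.0$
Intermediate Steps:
$z{\left(h \right)} = h + 2 h^{2}$ ($z{\left(h \right)} = \left(h^{2} + h^{2}\right) + h = 2 h^{2} + h = h + 2 h^{2}$)
$t{\left(g \right)} = \frac{1}{-42 + g}$
$\frac{5916911}{2177 t{\left(z{\left(4 \right)} \right)}} = \frac{5916911}{2177 \frac{1}{-42 + 4 \left(1 + 2 \cdot 4\right)}} = \frac{5916911}{2177 \frac{1}{-42 + 4 \left(1 + 8\right)}} = \frac{5916911}{2177 \frac{1}{-42 + 4 \cdot 9}} = \frac{5916911}{2177 \frac{1}{-42 + 36}} = \frac{5916911}{2177 \frac{1}{-6}} = \frac{5916911}{2177 \left(- \frac{1}{6}\right)} = \frac{5916911}{- \frac{2177}{6}} = 5916911 \left(- \frac{6}{2177}\right) = - \frac{5071638}{311}$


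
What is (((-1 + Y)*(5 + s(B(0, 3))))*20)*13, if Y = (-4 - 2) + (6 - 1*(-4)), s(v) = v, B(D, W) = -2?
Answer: 2340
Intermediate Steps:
Y = 4 (Y = -6 + (6 + 4) = -6 + 10 = 4)
(((-1 + Y)*(5 + s(B(0, 3))))*20)*13 = (((-1 + 4)*(5 - 2))*20)*13 = ((3*3)*20)*13 = (9*20)*13 = 180*13 = 2340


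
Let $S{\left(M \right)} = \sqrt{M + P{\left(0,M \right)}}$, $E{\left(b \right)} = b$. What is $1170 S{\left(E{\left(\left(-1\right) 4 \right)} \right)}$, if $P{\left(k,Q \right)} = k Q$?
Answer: $2340 i \approx 2340.0 i$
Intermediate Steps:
$P{\left(k,Q \right)} = Q k$
$S{\left(M \right)} = \sqrt{M}$ ($S{\left(M \right)} = \sqrt{M + M 0} = \sqrt{M + 0} = \sqrt{M}$)
$1170 S{\left(E{\left(\left(-1\right) 4 \right)} \right)} = 1170 \sqrt{\left(-1\right) 4} = 1170 \sqrt{-4} = 1170 \cdot 2 i = 2340 i$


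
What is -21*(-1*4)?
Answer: 84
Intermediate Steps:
-21*(-1*4) = -21*(-4) = -7*(-12) = 84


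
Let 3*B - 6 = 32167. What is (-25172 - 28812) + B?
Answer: -129779/3 ≈ -43260.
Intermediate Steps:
B = 32173/3 (B = 2 + (⅓)*32167 = 2 + 32167/3 = 32173/3 ≈ 10724.)
(-25172 - 28812) + B = (-25172 - 28812) + 32173/3 = -53984 + 32173/3 = -129779/3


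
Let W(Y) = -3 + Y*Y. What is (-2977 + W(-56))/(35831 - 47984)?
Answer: -52/4051 ≈ -0.012836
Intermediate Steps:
W(Y) = -3 + Y**2
(-2977 + W(-56))/(35831 - 47984) = (-2977 + (-3 + (-56)**2))/(35831 - 47984) = (-2977 + (-3 + 3136))/(-12153) = (-2977 + 3133)*(-1/12153) = 156*(-1/12153) = -52/4051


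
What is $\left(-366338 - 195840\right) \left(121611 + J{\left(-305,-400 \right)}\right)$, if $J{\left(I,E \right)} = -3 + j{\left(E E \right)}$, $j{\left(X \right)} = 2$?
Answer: $-68366466580$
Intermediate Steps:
$J{\left(I,E \right)} = -1$ ($J{\left(I,E \right)} = -3 + 2 = -1$)
$\left(-366338 - 195840\right) \left(121611 + J{\left(-305,-400 \right)}\right) = \left(-366338 - 195840\right) \left(121611 - 1\right) = \left(-562178\right) 121610 = -68366466580$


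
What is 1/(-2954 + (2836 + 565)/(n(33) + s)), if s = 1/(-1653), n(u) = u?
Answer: -54548/155512939 ≈ -0.00035076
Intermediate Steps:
s = -1/1653 ≈ -0.00060496
1/(-2954 + (2836 + 565)/(n(33) + s)) = 1/(-2954 + (2836 + 565)/(33 - 1/1653)) = 1/(-2954 + 3401/(54548/1653)) = 1/(-2954 + 3401*(1653/54548)) = 1/(-2954 + 5621853/54548) = 1/(-155512939/54548) = -54548/155512939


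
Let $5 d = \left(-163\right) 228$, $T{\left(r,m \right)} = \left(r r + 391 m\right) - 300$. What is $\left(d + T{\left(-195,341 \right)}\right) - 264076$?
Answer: $- \frac{502264}{5} \approx -1.0045 \cdot 10^{5}$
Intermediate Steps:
$T{\left(r,m \right)} = -300 + r^{2} + 391 m$ ($T{\left(r,m \right)} = \left(r^{2} + 391 m\right) - 300 = -300 + r^{2} + 391 m$)
$d = - \frac{37164}{5}$ ($d = \frac{\left(-163\right) 228}{5} = \frac{1}{5} \left(-37164\right) = - \frac{37164}{5} \approx -7432.8$)
$\left(d + T{\left(-195,341 \right)}\right) - 264076 = \left(- \frac{37164}{5} + \left(-300 + \left(-195\right)^{2} + 391 \cdot 341\right)\right) - 264076 = \left(- \frac{37164}{5} + \left(-300 + 38025 + 133331\right)\right) - 264076 = \left(- \frac{37164}{5} + 171056\right) - 264076 = \frac{818116}{5} - 264076 = - \frac{502264}{5}$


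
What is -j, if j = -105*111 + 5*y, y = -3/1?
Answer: 11670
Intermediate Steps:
y = -3 (y = -3/1 = -3*1 = -3)
j = -11670 (j = -105*111 + 5*(-3) = -11655 - 15 = -11670)
-j = -1*(-11670) = 11670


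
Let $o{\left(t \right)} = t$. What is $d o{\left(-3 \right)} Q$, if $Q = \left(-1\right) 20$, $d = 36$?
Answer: $2160$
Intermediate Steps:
$Q = -20$
$d o{\left(-3 \right)} Q = 36 \left(-3\right) \left(-20\right) = \left(-108\right) \left(-20\right) = 2160$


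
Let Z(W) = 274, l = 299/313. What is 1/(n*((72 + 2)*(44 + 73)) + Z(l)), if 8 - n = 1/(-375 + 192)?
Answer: 61/4244704 ≈ 1.4371e-5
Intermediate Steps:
l = 299/313 (l = 299*(1/313) = 299/313 ≈ 0.95527)
n = 1465/183 (n = 8 - 1/(-375 + 192) = 8 - 1/(-183) = 8 - 1*(-1/183) = 8 + 1/183 = 1465/183 ≈ 8.0055)
1/(n*((72 + 2)*(44 + 73)) + Z(l)) = 1/(1465*((72 + 2)*(44 + 73))/183 + 274) = 1/(1465*(74*117)/183 + 274) = 1/((1465/183)*8658 + 274) = 1/(4227990/61 + 274) = 1/(4244704/61) = 61/4244704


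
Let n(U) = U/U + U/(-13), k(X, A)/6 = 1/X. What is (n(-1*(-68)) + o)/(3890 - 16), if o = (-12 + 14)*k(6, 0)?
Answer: -29/50362 ≈ -0.00057583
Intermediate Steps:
k(X, A) = 6/X (k(X, A) = 6*(1/X) = 6/X)
n(U) = 1 - U/13 (n(U) = 1 + U*(-1/13) = 1 - U/13)
o = 2 (o = (-12 + 14)*(6/6) = 2*(6*(⅙)) = 2*1 = 2)
(n(-1*(-68)) + o)/(3890 - 16) = ((1 - (-1)*(-68)/13) + 2)/(3890 - 16) = ((1 - 1/13*68) + 2)/3874 = ((1 - 68/13) + 2)*(1/3874) = (-55/13 + 2)*(1/3874) = -29/13*1/3874 = -29/50362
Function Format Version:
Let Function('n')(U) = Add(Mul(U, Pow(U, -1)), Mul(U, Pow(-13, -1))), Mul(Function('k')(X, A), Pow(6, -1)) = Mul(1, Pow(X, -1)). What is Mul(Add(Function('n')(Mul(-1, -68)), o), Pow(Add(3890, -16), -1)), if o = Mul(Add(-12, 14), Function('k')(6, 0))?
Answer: Rational(-29, 50362) ≈ -0.00057583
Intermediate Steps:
Function('k')(X, A) = Mul(6, Pow(X, -1)) (Function('k')(X, A) = Mul(6, Mul(1, Pow(X, -1))) = Mul(6, Pow(X, -1)))
Function('n')(U) = Add(1, Mul(Rational(-1, 13), U)) (Function('n')(U) = Add(1, Mul(U, Rational(-1, 13))) = Add(1, Mul(Rational(-1, 13), U)))
o = 2 (o = Mul(Add(-12, 14), Mul(6, Pow(6, -1))) = Mul(2, Mul(6, Rational(1, 6))) = Mul(2, 1) = 2)
Mul(Add(Function('n')(Mul(-1, -68)), o), Pow(Add(3890, -16), -1)) = Mul(Add(Add(1, Mul(Rational(-1, 13), Mul(-1, -68))), 2), Pow(Add(3890, -16), -1)) = Mul(Add(Add(1, Mul(Rational(-1, 13), 68)), 2), Pow(3874, -1)) = Mul(Add(Add(1, Rational(-68, 13)), 2), Rational(1, 3874)) = Mul(Add(Rational(-55, 13), 2), Rational(1, 3874)) = Mul(Rational(-29, 13), Rational(1, 3874)) = Rational(-29, 50362)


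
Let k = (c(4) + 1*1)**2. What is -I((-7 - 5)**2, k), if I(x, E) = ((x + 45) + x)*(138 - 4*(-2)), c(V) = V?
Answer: -48618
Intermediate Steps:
k = 25 (k = (4 + 1*1)**2 = (4 + 1)**2 = 5**2 = 25)
I(x, E) = 6570 + 292*x (I(x, E) = ((45 + x) + x)*(138 + 8) = (45 + 2*x)*146 = 6570 + 292*x)
-I((-7 - 5)**2, k) = -(6570 + 292*(-7 - 5)**2) = -(6570 + 292*(-12)**2) = -(6570 + 292*144) = -(6570 + 42048) = -1*48618 = -48618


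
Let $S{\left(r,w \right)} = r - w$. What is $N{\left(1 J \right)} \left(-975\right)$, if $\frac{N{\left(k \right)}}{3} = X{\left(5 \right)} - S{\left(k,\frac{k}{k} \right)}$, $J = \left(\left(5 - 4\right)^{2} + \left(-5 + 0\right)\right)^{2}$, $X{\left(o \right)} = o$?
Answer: $29250$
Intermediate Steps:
$J = 16$ ($J = \left(1^{2} - 5\right)^{2} = \left(1 - 5\right)^{2} = \left(-4\right)^{2} = 16$)
$N{\left(k \right)} = 18 - 3 k$ ($N{\left(k \right)} = 3 \left(5 - \left(k - \frac{k}{k}\right)\right) = 3 \left(5 - \left(k - 1\right)\right) = 3 \left(5 - \left(-1 + k\right)\right) = 3 \left(6 - k\right) = 18 - 3 k$)
$N{\left(1 J \right)} \left(-975\right) = \left(18 - 3 \cdot 1 \cdot 16\right) \left(-975\right) = \left(18 - 48\right) \left(-975\right) = \left(-30\right) \left(-975\right) = 29250$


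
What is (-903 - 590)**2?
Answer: 2229049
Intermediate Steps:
(-903 - 590)**2 = (-1493)**2 = 2229049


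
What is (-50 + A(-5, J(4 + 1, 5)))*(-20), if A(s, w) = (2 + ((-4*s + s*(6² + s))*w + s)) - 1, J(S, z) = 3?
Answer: 9180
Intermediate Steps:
A(s, w) = 1 + s + w*(-4*s + s*(36 + s)) (A(s, w) = (2 + ((-4*s + s*(36 + s))*w + s)) - 1 = (2 + (w*(-4*s + s*(36 + s)) + s)) - 1 = (2 + (s + w*(-4*s + s*(36 + s)))) - 1 = (2 + s + w*(-4*s + s*(36 + s))) - 1 = 1 + s + w*(-4*s + s*(36 + s)))
(-50 + A(-5, J(4 + 1, 5)))*(-20) = (-50 + (1 - 5 + 3*(-5)² + 32*(-5)*3))*(-20) = (-50 + (1 - 5 + 3*25 - 480))*(-20) = (-50 + (1 - 5 + 75 - 480))*(-20) = (-50 - 409)*(-20) = -459*(-20) = 9180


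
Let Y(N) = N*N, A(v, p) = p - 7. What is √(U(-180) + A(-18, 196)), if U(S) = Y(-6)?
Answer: 15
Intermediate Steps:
A(v, p) = -7 + p
Y(N) = N²
U(S) = 36 (U(S) = (-6)² = 36)
√(U(-180) + A(-18, 196)) = √(36 + (-7 + 196)) = √(36 + 189) = √225 = 15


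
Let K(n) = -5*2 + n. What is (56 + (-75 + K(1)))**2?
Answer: 784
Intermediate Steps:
K(n) = -10 + n
(56 + (-75 + K(1)))**2 = (56 + (-75 + (-10 + 1)))**2 = (56 + (-75 - 9))**2 = (56 - 84)**2 = (-28)**2 = 784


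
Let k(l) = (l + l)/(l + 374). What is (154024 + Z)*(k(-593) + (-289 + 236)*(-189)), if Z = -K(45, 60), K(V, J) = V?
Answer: 337969892911/219 ≈ 1.5432e+9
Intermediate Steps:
k(l) = 2*l/(374 + l) (k(l) = (2*l)/(374 + l) = 2*l/(374 + l))
Z = -45 (Z = -1*45 = -45)
(154024 + Z)*(k(-593) + (-289 + 236)*(-189)) = (154024 - 45)*(2*(-593)/(374 - 593) + (-289 + 236)*(-189)) = 153979*(2*(-593)/(-219) - 53*(-189)) = 153979*(2*(-593)*(-1/219) + 10017) = 153979*(1186/219 + 10017) = 153979*(2194909/219) = 337969892911/219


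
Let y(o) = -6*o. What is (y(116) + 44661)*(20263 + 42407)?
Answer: 2755286550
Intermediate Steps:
(y(116) + 44661)*(20263 + 42407) = (-6*116 + 44661)*(20263 + 42407) = (-696 + 44661)*62670 = 43965*62670 = 2755286550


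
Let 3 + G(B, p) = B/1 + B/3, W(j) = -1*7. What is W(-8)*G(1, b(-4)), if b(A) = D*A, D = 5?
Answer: 35/3 ≈ 11.667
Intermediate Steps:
b(A) = 5*A
W(j) = -7
G(B, p) = -3 + 4*B/3 (G(B, p) = -3 + (B/1 + B/3) = -3 + (B*1 + B*(⅓)) = -3 + (B + B/3) = -3 + 4*B/3)
W(-8)*G(1, b(-4)) = -7*(-3 + (4/3)*1) = -7*(-3 + 4/3) = -7*(-5/3) = 35/3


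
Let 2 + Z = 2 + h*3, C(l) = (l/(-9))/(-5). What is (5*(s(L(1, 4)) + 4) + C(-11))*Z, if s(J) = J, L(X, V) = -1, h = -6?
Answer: -1328/5 ≈ -265.60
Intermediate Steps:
C(l) = l/45 (C(l) = (l*(-⅑))*(-⅕) = -l/9*(-⅕) = l/45)
Z = -18 (Z = -2 + (2 - 6*3) = -2 + (2 - 18) = -2 - 16 = -18)
(5*(s(L(1, 4)) + 4) + C(-11))*Z = (5*(-1 + 4) + (1/45)*(-11))*(-18) = (5*3 - 11/45)*(-18) = (15 - 11/45)*(-18) = (664/45)*(-18) = -1328/5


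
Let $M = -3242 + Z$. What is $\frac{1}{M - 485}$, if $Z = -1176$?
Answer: $- \frac{1}{4903} \approx -0.00020396$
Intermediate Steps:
$M = -4418$ ($M = -3242 - 1176 = -4418$)
$\frac{1}{M - 485} = \frac{1}{-4418 - 485} = \frac{1}{-4903} = - \frac{1}{4903}$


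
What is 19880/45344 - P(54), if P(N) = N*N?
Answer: -16525403/5668 ≈ -2915.6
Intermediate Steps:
P(N) = N**2
19880/45344 - P(54) = 19880/45344 - 1*54**2 = 19880*(1/45344) - 1*2916 = 2485/5668 - 2916 = -16525403/5668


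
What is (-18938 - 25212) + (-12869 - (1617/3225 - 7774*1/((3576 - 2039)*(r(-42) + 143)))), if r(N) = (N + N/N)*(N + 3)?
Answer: -6312196755331/110702425 ≈ -57020.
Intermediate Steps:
r(N) = (1 + N)*(3 + N) (r(N) = (N + 1)*(3 + N) = (1 + N)*(3 + N))
(-18938 - 25212) + (-12869 - (1617/3225 - 7774*1/((3576 - 2039)*(r(-42) + 143)))) = (-18938 - 25212) + (-12869 - (1617/3225 - 7774*1/((3576 - 2039)*((3 + (-42)² + 4*(-42)) + 143)))) = -44150 + (-12869 - (1617*(1/3225) - 7774*1/(1537*((3 + 1764 - 168) + 143)))) = -44150 + (-12869 - (539/1075 - 7774*1/(1537*(1599 + 143)))) = -44150 + (-12869 - (539/1075 - 7774/(1537*1742))) = -44150 + (-12869 - (539/1075 - 7774/2677454)) = -44150 + (-12869 - (539/1075 - 7774*1/2677454)) = -44150 + (-12869 - (539/1075 - 299/102979)) = -44150 + (-12869 - 1*55184256/110702425) = -44150 + (-12869 - 55184256/110702425) = -44150 - 1424684691581/110702425 = -6312196755331/110702425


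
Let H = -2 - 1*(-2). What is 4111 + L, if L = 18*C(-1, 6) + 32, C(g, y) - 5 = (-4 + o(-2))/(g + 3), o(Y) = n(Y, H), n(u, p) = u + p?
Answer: 4179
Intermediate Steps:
H = 0 (H = -2 + 2 = 0)
n(u, p) = p + u
o(Y) = Y (o(Y) = 0 + Y = Y)
C(g, y) = 5 - 6/(3 + g) (C(g, y) = 5 + (-4 - 2)/(g + 3) = 5 - 6/(3 + g))
L = 68 (L = 18*((9 + 5*(-1))/(3 - 1)) + 32 = 18*((9 - 5)/2) + 32 = 18*((½)*4) + 32 = 18*2 + 32 = 36 + 32 = 68)
4111 + L = 4111 + 68 = 4179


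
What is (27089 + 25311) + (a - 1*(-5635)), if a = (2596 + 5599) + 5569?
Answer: 71799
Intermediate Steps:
a = 13764 (a = 8195 + 5569 = 13764)
(27089 + 25311) + (a - 1*(-5635)) = (27089 + 25311) + (13764 - 1*(-5635)) = 52400 + (13764 + 5635) = 52400 + 19399 = 71799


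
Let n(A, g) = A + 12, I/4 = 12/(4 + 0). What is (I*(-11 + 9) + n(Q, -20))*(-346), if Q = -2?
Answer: 4844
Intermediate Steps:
I = 12 (I = 4*(12/(4 + 0)) = 4*(12/4) = 4*(12*(¼)) = 4*3 = 12)
n(A, g) = 12 + A
(I*(-11 + 9) + n(Q, -20))*(-346) = (12*(-11 + 9) + (12 - 2))*(-346) = (12*(-2) + 10)*(-346) = (-24 + 10)*(-346) = -14*(-346) = 4844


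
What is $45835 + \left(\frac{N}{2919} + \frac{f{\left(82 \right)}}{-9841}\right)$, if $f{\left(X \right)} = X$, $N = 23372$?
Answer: $\frac{1316880428459}{28725879} \approx 45843.0$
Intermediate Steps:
$45835 + \left(\frac{N}{2919} + \frac{f{\left(82 \right)}}{-9841}\right) = 45835 + \left(\frac{23372}{2919} + \frac{82}{-9841}\right) = 45835 + \left(23372 \cdot \frac{1}{2919} + 82 \left(- \frac{1}{9841}\right)\right) = 45835 + \left(\frac{23372}{2919} - \frac{82}{9841}\right) = 45835 + \frac{229764494}{28725879} = \frac{1316880428459}{28725879}$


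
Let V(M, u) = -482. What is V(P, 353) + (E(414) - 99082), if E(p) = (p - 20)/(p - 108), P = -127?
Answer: -15233095/153 ≈ -99563.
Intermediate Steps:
E(p) = (-20 + p)/(-108 + p)
V(P, 353) + (E(414) - 99082) = -482 + ((-20 + 414)/(-108 + 414) - 99082) = -482 + (394/306 - 99082) = -482 + ((1/306)*394 - 99082) = -482 + (197/153 - 99082) = -482 - 15159349/153 = -15233095/153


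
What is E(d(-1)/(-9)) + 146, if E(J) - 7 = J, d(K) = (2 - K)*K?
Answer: 460/3 ≈ 153.33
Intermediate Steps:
d(K) = K*(2 - K)
E(J) = 7 + J
E(d(-1)/(-9)) + 146 = (7 - (2 - 1*(-1))/(-9)) + 146 = (7 - (2 + 1)*(-⅑)) + 146 = (7 - 1*3*(-⅑)) + 146 = (7 - 3*(-⅑)) + 146 = (7 + ⅓) + 146 = 22/3 + 146 = 460/3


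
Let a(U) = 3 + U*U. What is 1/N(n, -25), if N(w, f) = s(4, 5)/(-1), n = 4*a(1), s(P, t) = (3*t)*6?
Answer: -1/90 ≈ -0.011111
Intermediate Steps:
s(P, t) = 18*t
a(U) = 3 + U**2
n = 16 (n = 4*(3 + 1**2) = 4*(3 + 1) = 4*4 = 16)
N(w, f) = -90 (N(w, f) = (18*5)/(-1) = 90*(-1) = -90)
1/N(n, -25) = 1/(-90) = -1/90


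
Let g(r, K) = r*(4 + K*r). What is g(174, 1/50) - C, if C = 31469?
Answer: -754187/25 ≈ -30167.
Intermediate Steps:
g(174, 1/50) - C = 174*(4 + 174/50) - 1*31469 = 174*(4 + (1/50)*174) - 31469 = 174*(4 + 87/25) - 31469 = 174*(187/25) - 31469 = 32538/25 - 31469 = -754187/25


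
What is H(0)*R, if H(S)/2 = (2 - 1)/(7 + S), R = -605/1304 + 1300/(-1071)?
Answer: -2343155/4888044 ≈ -0.47936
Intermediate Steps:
R = -2343155/1396584 (R = -605*1/1304 + 1300*(-1/1071) = -605/1304 - 1300/1071 = -2343155/1396584 ≈ -1.6778)
H(S) = 2/(7 + S) (H(S) = 2*((2 - 1)/(7 + S)) = 2*(1/(7 + S)) = 2/(7 + S))
H(0)*R = (2/(7 + 0))*(-2343155/1396584) = (2/7)*(-2343155/1396584) = -2343155/4888044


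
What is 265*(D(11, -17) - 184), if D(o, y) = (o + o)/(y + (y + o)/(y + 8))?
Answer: -2406730/49 ≈ -49117.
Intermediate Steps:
D(o, y) = 2*o/(y + (o + y)/(8 + y)) (D(o, y) = (2*o)/(y + (o + y)/(8 + y)) = 2*o/(y + (o + y)/(8 + y)))
265*(D(11, -17) - 184) = 265*(2*11*(8 - 17)/(11 + (-17)² + 9*(-17)) - 184) = 265*(2*11*(-9)/(11 + 289 - 153) - 184) = 265*(2*11*(-9)/147 - 184) = 265*(2*11*(1/147)*(-9) - 184) = 265*(-66/49 - 184) = 265*(-9082/49) = -2406730/49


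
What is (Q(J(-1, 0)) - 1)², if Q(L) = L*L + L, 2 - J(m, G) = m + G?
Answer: 121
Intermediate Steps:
J(m, G) = 2 - G - m (J(m, G) = 2 - (m + G) = 2 - (G + m) = 2 + (-G - m) = 2 - G - m)
Q(L) = L + L² (Q(L) = L² + L = L + L²)
(Q(J(-1, 0)) - 1)² = ((2 - 1*0 - 1*(-1))*(1 + (2 - 1*0 - 1*(-1))) - 1)² = ((2 + 0 + 1)*(1 + (2 + 0 + 1)) - 1)² = (3*(1 + 3) - 1)² = (3*4 - 1)² = (12 - 1)² = 11² = 121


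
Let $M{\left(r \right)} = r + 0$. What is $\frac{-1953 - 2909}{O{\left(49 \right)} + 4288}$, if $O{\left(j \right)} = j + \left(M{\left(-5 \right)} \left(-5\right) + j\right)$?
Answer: $- \frac{442}{401} \approx -1.1022$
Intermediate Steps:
$M{\left(r \right)} = r$
$O{\left(j \right)} = 25 + 2 j$ ($O{\left(j \right)} = j + \left(\left(-5\right) \left(-5\right) + j\right) = j + \left(25 + j\right) = 25 + 2 j$)
$\frac{-1953 - 2909}{O{\left(49 \right)} + 4288} = \frac{-1953 - 2909}{\left(25 + 2 \cdot 49\right) + 4288} = - \frac{4862}{\left(25 + 98\right) + 4288} = - \frac{4862}{123 + 4288} = - \frac{4862}{4411} = \left(-4862\right) \frac{1}{4411} = - \frac{442}{401}$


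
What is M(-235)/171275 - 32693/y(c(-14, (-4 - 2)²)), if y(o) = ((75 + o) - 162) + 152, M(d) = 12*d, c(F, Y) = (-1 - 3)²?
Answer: -1119944399/2774655 ≈ -403.63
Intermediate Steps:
c(F, Y) = 16 (c(F, Y) = (-4)² = 16)
y(o) = 65 + o (y(o) = (-87 + o) + 152 = 65 + o)
M(-235)/171275 - 32693/y(c(-14, (-4 - 2)²)) = (12*(-235))/171275 - 32693/(65 + 16) = -2820*1/171275 - 32693/81 = -564/34255 - 32693*1/81 = -564/34255 - 32693/81 = -1119944399/2774655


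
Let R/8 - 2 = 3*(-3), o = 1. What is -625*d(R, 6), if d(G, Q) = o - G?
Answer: -35625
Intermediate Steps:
R = -56 (R = 16 + 8*(3*(-3)) = 16 + 8*(-9) = 16 - 72 = -56)
d(G, Q) = 1 - G
-625*d(R, 6) = -625*(1 - 1*(-56)) = -625*(1 + 56) = -625*57 = -35625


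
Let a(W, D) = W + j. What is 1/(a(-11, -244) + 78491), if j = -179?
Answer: 1/78301 ≈ 1.2771e-5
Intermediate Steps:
a(W, D) = -179 + W (a(W, D) = W - 179 = -179 + W)
1/(a(-11, -244) + 78491) = 1/((-179 - 11) + 78491) = 1/(-190 + 78491) = 1/78301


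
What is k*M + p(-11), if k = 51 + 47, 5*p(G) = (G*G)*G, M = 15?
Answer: 6019/5 ≈ 1203.8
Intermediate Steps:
p(G) = G³/5 (p(G) = ((G*G)*G)/5 = (G²*G)/5 = G³/5)
k = 98
k*M + p(-11) = 98*15 + (⅕)*(-11)³ = 1470 + (⅕)*(-1331) = 1470 - 1331/5 = 6019/5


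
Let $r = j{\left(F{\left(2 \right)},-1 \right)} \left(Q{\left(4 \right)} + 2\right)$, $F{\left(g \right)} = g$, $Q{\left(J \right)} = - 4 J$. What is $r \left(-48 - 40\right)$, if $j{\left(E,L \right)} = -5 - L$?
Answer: $-4928$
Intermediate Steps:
$r = 56$ ($r = \left(-5 - -1\right) \left(\left(-4\right) 4 + 2\right) = \left(-5 + 1\right) \left(-16 + 2\right) = \left(-4\right) \left(-14\right) = 56$)
$r \left(-48 - 40\right) = 56 \left(-48 - 40\right) = 56 \left(-88\right) = -4928$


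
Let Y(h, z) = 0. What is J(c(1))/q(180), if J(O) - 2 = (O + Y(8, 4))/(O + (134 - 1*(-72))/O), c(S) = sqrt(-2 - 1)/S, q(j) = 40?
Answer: 403/8120 ≈ 0.049631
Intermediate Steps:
c(S) = I*sqrt(3)/S (c(S) = sqrt(-3)/S = (I*sqrt(3))/S = I*sqrt(3)/S)
J(O) = 2 + O/(O + 206/O) (J(O) = 2 + (O + 0)/(O + (134 - 1*(-72))/O) = 2 + O/(O + (134 + 72)/O) = 2 + O/(O + 206/O))
J(c(1))/q(180) = ((412 + 3*(I*sqrt(3)/1)**2)/(206 + (I*sqrt(3)/1)**2))/40 = ((412 + 3*(I*sqrt(3)*1)**2)/(206 + (I*sqrt(3)*1)**2))*(1/40) = ((412 + 3*(I*sqrt(3))**2)/(206 + (I*sqrt(3))**2))*(1/40) = ((412 + 3*(-3))/(206 - 3))*(1/40) = ((412 - 9)/203)*(1/40) = ((1/203)*403)*(1/40) = (403/203)*(1/40) = 403/8120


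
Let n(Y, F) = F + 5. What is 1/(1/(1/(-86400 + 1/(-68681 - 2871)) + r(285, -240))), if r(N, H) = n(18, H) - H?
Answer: 30910392453/6182092801 ≈ 5.0000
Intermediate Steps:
n(Y, F) = 5 + F
r(N, H) = 5 (r(N, H) = (5 + H) - H = 5)
1/(1/(1/(-86400 + 1/(-68681 - 2871)) + r(285, -240))) = 1/(1/(1/(-86400 + 1/(-68681 - 2871)) + 5)) = 1/(1/(1/(-86400 + 1/(-71552)) + 5)) = 1/(1/(1/(-86400 - 1/71552) + 5)) = 1/(1/(1/(-6182092801/71552) + 5)) = 1/(1/(-71552/6182092801 + 5)) = 1/(1/(30910392453/6182092801)) = 1/(6182092801/30910392453) = 30910392453/6182092801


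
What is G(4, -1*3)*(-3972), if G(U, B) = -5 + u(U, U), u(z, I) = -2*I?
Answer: 51636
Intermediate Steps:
G(U, B) = -5 - 2*U
G(4, -1*3)*(-3972) = (-5 - 2*4)*(-3972) = (-5 - 8)*(-3972) = -13*(-3972) = 51636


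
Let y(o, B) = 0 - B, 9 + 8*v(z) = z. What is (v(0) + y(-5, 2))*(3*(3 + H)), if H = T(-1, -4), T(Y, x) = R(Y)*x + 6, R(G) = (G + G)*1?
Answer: -1275/8 ≈ -159.38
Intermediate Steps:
R(G) = 2*G (R(G) = (2*G)*1 = 2*G)
v(z) = -9/8 + z/8
T(Y, x) = 6 + 2*Y*x (T(Y, x) = (2*Y)*x + 6 = 2*Y*x + 6 = 6 + 2*Y*x)
y(o, B) = -B
H = 14 (H = 6 + 2*(-1)*(-4) = 6 + 8 = 14)
(v(0) + y(-5, 2))*(3*(3 + H)) = ((-9/8 + (⅛)*0) - 1*2)*(3*(3 + 14)) = ((-9/8 + 0) - 2)*(3*17) = (-9/8 - 2)*51 = -25/8*51 = -1275/8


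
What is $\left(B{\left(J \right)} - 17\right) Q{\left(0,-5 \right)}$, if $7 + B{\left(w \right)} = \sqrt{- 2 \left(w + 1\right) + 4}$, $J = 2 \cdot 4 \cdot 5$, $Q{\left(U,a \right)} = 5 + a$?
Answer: $0$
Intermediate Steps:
$J = 40$ ($J = 8 \cdot 5 = 40$)
$B{\left(w \right)} = -7 + \sqrt{2 - 2 w}$ ($B{\left(w \right)} = -7 + \sqrt{- 2 \left(w + 1\right) + 4} = -7 + \sqrt{- 2 \left(1 + w\right) + 4} = -7 + \sqrt{\left(-2 - 2 w\right) + 4} = -7 + \sqrt{2 - 2 w}$)
$\left(B{\left(J \right)} - 17\right) Q{\left(0,-5 \right)} = \left(\left(-7 + \sqrt{2 - 80}\right) - 17\right) \left(5 - 5\right) = \left(\left(-7 + \sqrt{2 - 80}\right) - 17\right) 0 = \left(\left(-7 + \sqrt{-78}\right) - 17\right) 0 = \left(\left(-7 + i \sqrt{78}\right) - 17\right) 0 = \left(-24 + i \sqrt{78}\right) 0 = 0$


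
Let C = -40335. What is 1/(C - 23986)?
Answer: -1/64321 ≈ -1.5547e-5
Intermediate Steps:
1/(C - 23986) = 1/(-40335 - 23986) = 1/(-64321) = -1/64321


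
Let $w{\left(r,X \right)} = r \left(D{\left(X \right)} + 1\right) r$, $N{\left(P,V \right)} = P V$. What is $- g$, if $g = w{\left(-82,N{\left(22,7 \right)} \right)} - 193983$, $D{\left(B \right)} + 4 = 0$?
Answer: $214155$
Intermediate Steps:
$D{\left(B \right)} = -4$ ($D{\left(B \right)} = -4 + 0 = -4$)
$w{\left(r,X \right)} = - 3 r^{2}$ ($w{\left(r,X \right)} = r \left(-4 + 1\right) r = r \left(-3\right) r = - 3 r r = - 3 r^{2}$)
$g = -214155$ ($g = - 3 \left(-82\right)^{2} - 193983 = \left(-3\right) 6724 - 193983 = -20172 - 193983 = -214155$)
$- g = \left(-1\right) \left(-214155\right) = 214155$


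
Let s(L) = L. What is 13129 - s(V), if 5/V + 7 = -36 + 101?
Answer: 761477/58 ≈ 13129.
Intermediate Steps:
V = 5/58 (V = 5/(-7 + (-36 + 101)) = 5/(-7 + 65) = 5/58 ≈ 0.086207)
13129 - s(V) = 13129 - 1*5/58 = 13129 - 5/58 = 761477/58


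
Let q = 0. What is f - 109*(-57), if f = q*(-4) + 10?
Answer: 6223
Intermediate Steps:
f = 10 (f = 0*(-4) + 10 = 0 + 10 = 10)
f - 109*(-57) = 10 - 109*(-57) = 10 + 6213 = 6223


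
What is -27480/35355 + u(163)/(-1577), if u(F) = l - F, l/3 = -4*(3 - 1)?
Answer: -2448305/3716989 ≈ -0.65868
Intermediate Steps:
l = -24 (l = 3*(-4*(3 - 1)) = 3*(-4*2) = 3*(-8) = -24)
u(F) = -24 - F
-27480/35355 + u(163)/(-1577) = -27480/35355 + (-24 - 1*163)/(-1577) = -27480*1/35355 + (-24 - 163)*(-1/1577) = -1832/2357 - 187*(-1/1577) = -1832/2357 + 187/1577 = -2448305/3716989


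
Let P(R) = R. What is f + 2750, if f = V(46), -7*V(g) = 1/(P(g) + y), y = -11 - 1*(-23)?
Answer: 1116499/406 ≈ 2750.0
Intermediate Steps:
y = 12 (y = -11 + 23 = 12)
V(g) = -1/(7*(12 + g)) (V(g) = -1/(7*(g + 12)) = -1/(7*(12 + g)))
f = -1/406 (f = -1/(84 + 7*46) = -1/(84 + 322) = -1/406 ≈ -0.0024631)
f + 2750 = -1/406 + 2750 = 1116499/406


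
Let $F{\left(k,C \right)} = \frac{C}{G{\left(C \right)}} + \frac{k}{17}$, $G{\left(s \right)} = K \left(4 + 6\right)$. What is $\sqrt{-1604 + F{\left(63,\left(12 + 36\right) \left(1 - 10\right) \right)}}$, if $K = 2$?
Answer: $\frac{i \sqrt{11718185}}{85} \approx 40.273 i$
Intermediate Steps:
$G{\left(s \right)} = 20$ ($G{\left(s \right)} = 2 \left(4 + 6\right) = 2 \cdot 10 = 20$)
$F{\left(k,C \right)} = \frac{k}{17} + \frac{C}{20}$ ($F{\left(k,C \right)} = \frac{C}{20} + \frac{k}{17} = \frac{k}{17} + \frac{C}{20}$)
$\sqrt{-1604 + F{\left(63,\left(12 + 36\right) \left(1 - 10\right) \right)}} = \sqrt{-1604 + \left(\frac{1}{17} \cdot 63 + \frac{\left(12 + 36\right) \left(1 - 10\right)}{20}\right)} = \sqrt{-1604 + \left(\frac{63}{17} + \frac{48 \left(-9\right)}{20}\right)} = \sqrt{-1604 + \left(\frac{63}{17} + \frac{1}{20} \left(-432\right)\right)} = \sqrt{-1604 + \left(\frac{63}{17} - \frac{108}{5}\right)} = \sqrt{-1604 - \frac{1521}{85}} = \sqrt{- \frac{137861}{85}} = \frac{i \sqrt{11718185}}{85}$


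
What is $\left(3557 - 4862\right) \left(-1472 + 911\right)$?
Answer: $732105$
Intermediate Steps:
$\left(3557 - 4862\right) \left(-1472 + 911\right) = \left(-1305\right) \left(-561\right) = 732105$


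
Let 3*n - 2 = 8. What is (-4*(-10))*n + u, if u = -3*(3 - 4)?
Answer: 409/3 ≈ 136.33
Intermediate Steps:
n = 10/3 (n = 2/3 + (1/3)*8 = 2/3 + 8/3 = 10/3 ≈ 3.3333)
u = 3 (u = -3*(-1) = 3)
(-4*(-10))*n + u = -4*(-10)*(10/3) + 3 = 40*(10/3) + 3 = 400/3 + 3 = 409/3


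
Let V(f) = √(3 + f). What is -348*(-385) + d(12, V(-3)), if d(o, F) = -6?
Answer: 133974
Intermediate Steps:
-348*(-385) + d(12, V(-3)) = -348*(-385) - 6 = 133980 - 6 = 133974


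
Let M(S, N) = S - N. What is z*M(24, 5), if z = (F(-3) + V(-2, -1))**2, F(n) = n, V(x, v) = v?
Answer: 304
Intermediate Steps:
z = 16 (z = (-3 - 1)**2 = (-4)**2 = 16)
z*M(24, 5) = 16*(24 - 1*5) = 16*(24 - 5) = 16*19 = 304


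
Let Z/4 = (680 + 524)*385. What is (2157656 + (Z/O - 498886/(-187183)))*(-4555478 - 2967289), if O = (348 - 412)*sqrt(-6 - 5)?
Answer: -3038272732663371378/187183 - 79252350345*I*sqrt(11)/4 ≈ -1.6232e+13 - 6.5713e+10*I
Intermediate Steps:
Z = 1854160 (Z = 4*((680 + 524)*385) = 4*(1204*385) = 4*463540 = 1854160)
O = -64*I*sqrt(11) ≈ -212.26*I
(2157656 + (Z/O - 498886/(-187183)))*(-4555478 - 2967289) = (2157656 + (1854160/((-64*I*sqrt(11))) - 498886/(-187183)))*(-4555478 - 2967289) = (2157656 + (1854160*(I*sqrt(11)/704) - 498886*(-1/187183)))*(-7522767) = (2157656 + (10535*I*sqrt(11)/4 + 498886/187183))*(-7522767) = (2157656 + (498886/187183 + 10535*I*sqrt(11)/4))*(-7522767) = (403877021934/187183 + 10535*I*sqrt(11)/4)*(-7522767) = -3038272732663371378/187183 - 79252350345*I*sqrt(11)/4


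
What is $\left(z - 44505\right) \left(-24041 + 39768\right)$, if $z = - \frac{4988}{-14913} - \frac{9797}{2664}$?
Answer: $- \frac{3089897284749067}{4414248} \approx -6.9998 \cdot 10^{8}$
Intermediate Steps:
$z = - \frac{14757181}{4414248}$ ($z = \left(-4988\right) \left(- \frac{1}{14913}\right) - \frac{9797}{2664} = \frac{4988}{14913} - \frac{9797}{2664} = - \frac{14757181}{4414248} \approx -3.3431$)
$\left(z - 44505\right) \left(-24041 + 39768\right) = \left(- \frac{14757181}{4414248} - 44505\right) \left(-24041 + 39768\right) = \left(- \frac{196470864421}{4414248}\right) 15727 = - \frac{3089897284749067}{4414248}$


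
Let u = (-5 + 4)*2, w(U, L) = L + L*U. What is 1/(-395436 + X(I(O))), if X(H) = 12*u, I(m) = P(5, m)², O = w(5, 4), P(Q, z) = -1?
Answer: -1/395460 ≈ -2.5287e-6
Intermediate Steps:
O = 24 (O = 4*(1 + 5) = 4*6 = 24)
I(m) = 1 (I(m) = (-1)² = 1)
u = -2 (u = -1*2 = -2)
X(H) = -24 (X(H) = 12*(-2) = -24)
1/(-395436 + X(I(O))) = 1/(-395436 - 24) = 1/(-395460) = -1/395460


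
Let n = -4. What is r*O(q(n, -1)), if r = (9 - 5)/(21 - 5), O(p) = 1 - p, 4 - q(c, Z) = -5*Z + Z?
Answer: ¼ ≈ 0.25000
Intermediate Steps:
q(c, Z) = 4 + 4*Z (q(c, Z) = 4 - (-5*Z + Z) = 4 - (-4)*Z = 4 + 4*Z)
r = ¼ (r = 4/16 = 4*(1/16) = ¼ ≈ 0.25000)
r*O(q(n, -1)) = (1 - (4 + 4*(-1)))/4 = (1 - (4 - 4))/4 = (1 - 1*0)/4 = (1 + 0)/4 = (¼)*1 = ¼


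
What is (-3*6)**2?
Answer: 324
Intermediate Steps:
(-3*6)**2 = (-18)**2 = 324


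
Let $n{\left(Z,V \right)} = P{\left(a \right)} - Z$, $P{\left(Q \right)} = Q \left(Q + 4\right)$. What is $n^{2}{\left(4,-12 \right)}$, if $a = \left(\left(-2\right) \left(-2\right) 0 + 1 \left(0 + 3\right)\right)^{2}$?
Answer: $12769$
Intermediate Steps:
$a = 9$ ($a = \left(4 \cdot 0 + 1 \cdot 3\right)^{2} = \left(0 + 3\right)^{2} = 3^{2} = 9$)
$P{\left(Q \right)} = Q \left(4 + Q\right)$
$n{\left(Z,V \right)} = 117 - Z$ ($n{\left(Z,V \right)} = 9 \left(4 + 9\right) - Z = 9 \cdot 13 - Z = 117 - Z$)
$n^{2}{\left(4,-12 \right)} = \left(117 - 4\right)^{2} = 113^{2} = 12769$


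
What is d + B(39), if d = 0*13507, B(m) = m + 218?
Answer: 257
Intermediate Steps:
B(m) = 218 + m
d = 0
d + B(39) = 0 + (218 + 39) = 0 + 257 = 257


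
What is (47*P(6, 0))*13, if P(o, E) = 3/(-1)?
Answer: -1833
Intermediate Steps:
P(o, E) = -3 (P(o, E) = 3*(-1) = -3)
(47*P(6, 0))*13 = (47*(-3))*13 = -141*13 = -1833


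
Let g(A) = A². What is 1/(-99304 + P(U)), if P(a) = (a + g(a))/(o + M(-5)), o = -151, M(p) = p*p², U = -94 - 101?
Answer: -46/4574289 ≈ -1.0056e-5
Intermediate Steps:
U = -195
M(p) = p³
P(a) = -a/276 - a²/276 (P(a) = (a + a²)/(-151 + (-5)³) = (a + a²)/(-151 - 125) = (a + a²)/(-276) = (a + a²)*(-1/276) = -a/276 - a²/276)
1/(-99304 + P(U)) = 1/(-99304 + (1/276)*(-195)*(-1 - 1*(-195))) = 1/(-99304 + (1/276)*(-195)*(-1 + 195)) = 1/(-99304 + (1/276)*(-195)*194) = 1/(-99304 - 6305/46) = 1/(-4574289/46) = -46/4574289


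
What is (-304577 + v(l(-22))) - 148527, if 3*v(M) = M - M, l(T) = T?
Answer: -453104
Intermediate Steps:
v(M) = 0 (v(M) = (M - M)/3 = (⅓)*0 = 0)
(-304577 + v(l(-22))) - 148527 = (-304577 + 0) - 148527 = -304577 - 148527 = -453104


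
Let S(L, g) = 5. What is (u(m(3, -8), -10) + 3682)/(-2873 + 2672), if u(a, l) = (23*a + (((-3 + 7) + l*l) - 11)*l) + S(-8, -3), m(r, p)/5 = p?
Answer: -1837/201 ≈ -9.1393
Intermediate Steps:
m(r, p) = 5*p
u(a, l) = 5 + 23*a + l*(-7 + l²) (u(a, l) = (23*a + (((-3 + 7) + l*l) - 11)*l) + 5 = (23*a + ((4 + l²) - 11)*l) + 5 = (23*a + (-7 + l²)*l) + 5 = (23*a + l*(-7 + l²)) + 5 = 5 + 23*a + l*(-7 + l²))
(u(m(3, -8), -10) + 3682)/(-2873 + 2672) = ((5 + (-10)³ - 7*(-10) + 23*(5*(-8))) + 3682)/(-2873 + 2672) = ((5 - 1000 + 70 + 23*(-40)) + 3682)/(-201) = ((5 - 1000 + 70 - 920) + 3682)*(-1/201) = (-1845 + 3682)*(-1/201) = 1837*(-1/201) = -1837/201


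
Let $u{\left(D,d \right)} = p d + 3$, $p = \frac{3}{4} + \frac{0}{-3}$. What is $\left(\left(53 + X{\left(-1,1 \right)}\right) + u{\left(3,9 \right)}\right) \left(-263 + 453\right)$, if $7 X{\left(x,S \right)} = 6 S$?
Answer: $\frac{169195}{14} \approx 12085.0$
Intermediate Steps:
$p = \frac{3}{4}$ ($p = 3 \cdot \frac{1}{4} + 0 \left(- \frac{1}{3}\right) = \frac{3}{4} + 0 = \frac{3}{4} \approx 0.75$)
$X{\left(x,S \right)} = \frac{6 S}{7}$
$u{\left(D,d \right)} = 3 + \frac{3 d}{4}$ ($u{\left(D,d \right)} = \frac{3 d}{4} + 3 = 3 + \frac{3 d}{4}$)
$\left(\left(53 + X{\left(-1,1 \right)}\right) + u{\left(3,9 \right)}\right) \left(-263 + 453\right) = \left(\left(53 + \frac{6}{7} \cdot 1\right) + \left(3 + \frac{3}{4} \cdot 9\right)\right) \left(-263 + 453\right) = \left(\left(53 + \frac{6}{7}\right) + \left(3 + \frac{27}{4}\right)\right) 190 = \left(\frac{377}{7} + \frac{39}{4}\right) 190 = \frac{1781}{28} \cdot 190 = \frac{169195}{14}$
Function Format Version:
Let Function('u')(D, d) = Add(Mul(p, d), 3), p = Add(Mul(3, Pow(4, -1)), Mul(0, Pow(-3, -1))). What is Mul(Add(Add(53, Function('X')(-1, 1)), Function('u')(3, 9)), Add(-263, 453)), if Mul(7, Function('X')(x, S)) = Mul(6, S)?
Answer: Rational(169195, 14) ≈ 12085.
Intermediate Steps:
p = Rational(3, 4) (p = Add(Mul(3, Rational(1, 4)), Mul(0, Rational(-1, 3))) = Add(Rational(3, 4), 0) = Rational(3, 4) ≈ 0.75000)
Function('X')(x, S) = Mul(Rational(6, 7), S) (Function('X')(x, S) = Mul(Rational(1, 7), Mul(6, S)) = Mul(Rational(6, 7), S))
Function('u')(D, d) = Add(3, Mul(Rational(3, 4), d)) (Function('u')(D, d) = Add(Mul(Rational(3, 4), d), 3) = Add(3, Mul(Rational(3, 4), d)))
Mul(Add(Add(53, Function('X')(-1, 1)), Function('u')(3, 9)), Add(-263, 453)) = Mul(Add(Add(53, Mul(Rational(6, 7), 1)), Add(3, Mul(Rational(3, 4), 9))), Add(-263, 453)) = Mul(Add(Add(53, Rational(6, 7)), Add(3, Rational(27, 4))), 190) = Mul(Add(Rational(377, 7), Rational(39, 4)), 190) = Mul(Rational(1781, 28), 190) = Rational(169195, 14)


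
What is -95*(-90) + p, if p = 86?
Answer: 8636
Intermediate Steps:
-95*(-90) + p = -95*(-90) + 86 = 8550 + 86 = 8636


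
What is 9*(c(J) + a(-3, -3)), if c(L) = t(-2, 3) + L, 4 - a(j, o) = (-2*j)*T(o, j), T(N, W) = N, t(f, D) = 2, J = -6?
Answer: 162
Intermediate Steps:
a(j, o) = 4 + 2*j*o (a(j, o) = 4 - (-2*j)*o = 4 - (-2)*j*o = 4 + 2*j*o)
c(L) = 2 + L
9*(c(J) + a(-3, -3)) = 9*((2 - 6) + (4 + 2*(-3)*(-3))) = 9*(-4 + (4 + 18)) = 9*(-4 + 22) = 9*18 = 162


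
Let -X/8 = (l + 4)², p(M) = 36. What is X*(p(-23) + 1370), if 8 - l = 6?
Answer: -404928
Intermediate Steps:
l = 2 (l = 8 - 1*6 = 8 - 6 = 2)
X = -288 (X = -8*(2 + 4)² = -8*6² = -8*36 = -288)
X*(p(-23) + 1370) = -288*(36 + 1370) = -288*1406 = -404928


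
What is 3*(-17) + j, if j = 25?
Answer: -26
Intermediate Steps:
3*(-17) + j = 3*(-17) + 25 = -51 + 25 = -26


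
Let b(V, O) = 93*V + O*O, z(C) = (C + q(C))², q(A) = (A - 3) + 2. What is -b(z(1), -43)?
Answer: -1942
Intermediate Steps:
q(A) = -1 + A (q(A) = (-3 + A) + 2 = -1 + A)
z(C) = (-1 + 2*C)² (z(C) = (C + (-1 + C))² = (-1 + 2*C)²)
b(V, O) = O² + 93*V (b(V, O) = 93*V + O² = O² + 93*V)
-b(z(1), -43) = -((-43)² + 93*(-1 + 2*1)²) = -(1849 + 93*(-1 + 2)²) = -(1849 + 93*1²) = -(1849 + 93*1) = -(1849 + 93) = -1*1942 = -1942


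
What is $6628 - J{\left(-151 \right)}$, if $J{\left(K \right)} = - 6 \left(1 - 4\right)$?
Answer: $6610$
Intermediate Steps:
$J{\left(K \right)} = 18$ ($J{\left(K \right)} = \left(-6\right) \left(-3\right) = 18$)
$6628 - J{\left(-151 \right)} = 6628 - 18 = 6610$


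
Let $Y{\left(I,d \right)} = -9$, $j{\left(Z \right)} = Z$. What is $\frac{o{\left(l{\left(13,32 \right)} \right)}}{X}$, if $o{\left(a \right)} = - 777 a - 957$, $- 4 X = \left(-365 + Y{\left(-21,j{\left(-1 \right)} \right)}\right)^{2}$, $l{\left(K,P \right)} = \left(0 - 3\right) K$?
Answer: $- \frac{29346}{34969} \approx -0.8392$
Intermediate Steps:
$l{\left(K,P \right)} = - 3 K$
$X = -34969$ ($X = - \frac{\left(-365 - 9\right)^{2}}{4} = - \frac{\left(-374\right)^{2}}{4} = \left(- \frac{1}{4}\right) 139876 = -34969$)
$o{\left(a \right)} = -957 - 777 a$
$\frac{o{\left(l{\left(13,32 \right)} \right)}}{X} = \frac{-957 - 777 \left(\left(-3\right) 13\right)}{-34969} = \left(-957 - -30303\right) \left(- \frac{1}{34969}\right) = \left(-957 + 30303\right) \left(- \frac{1}{34969}\right) = 29346 \left(- \frac{1}{34969}\right) = - \frac{29346}{34969}$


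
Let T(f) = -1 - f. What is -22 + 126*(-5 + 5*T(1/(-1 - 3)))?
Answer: -2249/2 ≈ -1124.5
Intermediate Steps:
-22 + 126*(-5 + 5*T(1/(-1 - 3))) = -22 + 126*(-5 + 5*(-1 - 1/(-1 - 3))) = -22 + 126*(-5 + 5*(-1 - 1/(-4))) = -22 + 126*(-5 + 5*(-1 - 1*(-1/4))) = -22 + 126*(-5 + 5*(-1 + 1/4)) = -22 + 126*(-5 + 5*(-3/4)) = -22 + 126*(-5 - 15/4) = -22 + 126*(-35/4) = -22 - 2205/2 = -2249/2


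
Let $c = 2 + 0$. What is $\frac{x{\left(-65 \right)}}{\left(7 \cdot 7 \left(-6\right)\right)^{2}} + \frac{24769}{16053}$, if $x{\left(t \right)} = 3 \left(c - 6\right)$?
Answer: $\frac{59465018}{38543253} \approx 1.5428$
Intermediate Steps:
$c = 2$
$x{\left(t \right)} = -12$ ($x{\left(t \right)} = 3 \left(2 - 6\right) = 3 \left(-4\right) = -12$)
$\frac{x{\left(-65 \right)}}{\left(7 \cdot 7 \left(-6\right)\right)^{2}} + \frac{24769}{16053} = - \frac{12}{\left(7 \cdot 7 \left(-6\right)\right)^{2}} + \frac{24769}{16053} = - \frac{12}{\left(49 \left(-6\right)\right)^{2}} + 24769 \cdot \frac{1}{16053} = - \frac{12}{\left(-294\right)^{2}} + \frac{24769}{16053} = - \frac{12}{86436} + \frac{24769}{16053} = \left(-12\right) \frac{1}{86436} + \frac{24769}{16053} = - \frac{1}{7203} + \frac{24769}{16053} = \frac{59465018}{38543253}$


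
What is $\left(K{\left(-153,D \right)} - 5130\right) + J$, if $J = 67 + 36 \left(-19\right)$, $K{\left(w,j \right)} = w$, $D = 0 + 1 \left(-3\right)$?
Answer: $-5900$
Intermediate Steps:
$D = -3$ ($D = 0 - 3 = -3$)
$J = -617$ ($J = 67 - 684 = -617$)
$\left(K{\left(-153,D \right)} - 5130\right) + J = \left(-153 - 5130\right) - 617 = -5283 - 617 = -5900$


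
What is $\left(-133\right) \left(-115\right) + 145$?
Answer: $15440$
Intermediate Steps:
$\left(-133\right) \left(-115\right) + 145 = 15295 + 145 = 15440$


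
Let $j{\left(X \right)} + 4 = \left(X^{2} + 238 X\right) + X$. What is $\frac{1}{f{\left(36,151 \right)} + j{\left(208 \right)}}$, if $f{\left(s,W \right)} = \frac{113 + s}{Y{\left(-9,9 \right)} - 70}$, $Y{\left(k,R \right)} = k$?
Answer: $\frac{79}{7344639} \approx 1.0756 \cdot 10^{-5}$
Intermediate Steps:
$j{\left(X \right)} = -4 + X^{2} + 239 X$ ($j{\left(X \right)} = -4 + \left(\left(X^{2} + 238 X\right) + X\right) = -4 + \left(X^{2} + 239 X\right) = -4 + X^{2} + 239 X$)
$f{\left(s,W \right)} = - \frac{113}{79} - \frac{s}{79}$ ($f{\left(s,W \right)} = \frac{113 + s}{-9 - 70} = \frac{113 + s}{-79} = \left(113 + s\right) \left(- \frac{1}{79}\right) = - \frac{113}{79} - \frac{s}{79}$)
$\frac{1}{f{\left(36,151 \right)} + j{\left(208 \right)}} = \frac{1}{\left(- \frac{113}{79} - \frac{36}{79}\right) + \left(-4 + 208^{2} + 239 \cdot 208\right)} = \frac{1}{\left(- \frac{113}{79} - \frac{36}{79}\right) + \left(-4 + 43264 + 49712\right)} = \frac{1}{- \frac{149}{79} + 92972} = \frac{1}{\frac{7344639}{79}} = \frac{79}{7344639}$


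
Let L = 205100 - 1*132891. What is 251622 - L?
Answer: 179413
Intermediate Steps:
L = 72209 (L = 205100 - 132891 = 72209)
251622 - L = 251622 - 1*72209 = 251622 - 72209 = 179413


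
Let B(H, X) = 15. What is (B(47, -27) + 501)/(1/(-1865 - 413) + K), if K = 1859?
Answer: 1175448/4234801 ≈ 0.27757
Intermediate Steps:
(B(47, -27) + 501)/(1/(-1865 - 413) + K) = (15 + 501)/(1/(-1865 - 413) + 1859) = 516/(1/(-2278) + 1859) = 516/(-1/2278 + 1859) = 516/(4234801/2278) = 516*(2278/4234801) = 1175448/4234801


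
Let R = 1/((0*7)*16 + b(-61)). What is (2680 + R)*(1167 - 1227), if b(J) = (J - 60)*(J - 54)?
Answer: -447506412/2783 ≈ -1.6080e+5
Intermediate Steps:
b(J) = (-60 + J)*(-54 + J)
R = 1/13915 (R = 1/((0*7)*16 + (3240 + (-61)² - 114*(-61))) = 1/(0*16 + (3240 + 3721 + 6954)) = 1/(0 + 13915) = 1/13915 ≈ 7.1865e-5)
(2680 + R)*(1167 - 1227) = (2680 + 1/13915)*(1167 - 1227) = (37292201/13915)*(-60) = -447506412/2783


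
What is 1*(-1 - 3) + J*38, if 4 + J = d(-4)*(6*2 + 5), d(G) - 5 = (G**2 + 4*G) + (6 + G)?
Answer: 4366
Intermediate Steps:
d(G) = 11 + G**2 + 5*G (d(G) = 5 + ((G**2 + 4*G) + (6 + G)) = 5 + (6 + G**2 + 5*G) = 11 + G**2 + 5*G)
J = 115 (J = -4 + (11 + (-4)**2 + 5*(-4))*(6*2 + 5) = -4 + (11 + 16 - 20)*(12 + 5) = -4 + 7*17 = -4 + 119 = 115)
1*(-1 - 3) + J*38 = 1*(-1 - 3) + 115*38 = 1*(-4) + 4370 = -4 + 4370 = 4366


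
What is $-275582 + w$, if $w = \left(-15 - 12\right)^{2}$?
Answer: $-274853$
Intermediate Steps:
$w = 729$ ($w = \left(-27\right)^{2} = 729$)
$-275582 + w = -275582 + 729 = -274853$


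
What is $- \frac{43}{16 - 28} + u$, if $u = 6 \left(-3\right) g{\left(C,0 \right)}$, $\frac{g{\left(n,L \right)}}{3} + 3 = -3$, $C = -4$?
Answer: $\frac{3931}{12} \approx 327.58$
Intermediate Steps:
$g{\left(n,L \right)} = -18$ ($g{\left(n,L \right)} = -9 + 3 \left(-3\right) = -9 - 9 = -18$)
$u = 324$ ($u = 6 \left(-3\right) \left(-18\right) = \left(-18\right) \left(-18\right) = 324$)
$- \frac{43}{16 - 28} + u = - \frac{43}{16 - 28} + 324 = - \frac{43}{-12} + 324 = \left(-43\right) \left(- \frac{1}{12}\right) + 324 = \frac{43}{12} + 324 = \frac{3931}{12}$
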